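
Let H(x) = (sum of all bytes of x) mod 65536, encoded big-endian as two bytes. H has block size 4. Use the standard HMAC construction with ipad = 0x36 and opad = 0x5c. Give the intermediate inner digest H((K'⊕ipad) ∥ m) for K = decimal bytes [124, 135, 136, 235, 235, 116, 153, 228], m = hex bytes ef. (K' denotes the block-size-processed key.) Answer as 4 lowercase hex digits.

01f2

Key decimal bytes [124, 135, 136, 235, 235, 116, 153, 228] = 7c 87 88 eb eb 74 99 e4 is 8 bytes > B = 4, so hash it first: H(key) = 05 52, then zero-pad to 4 bytes: K' = 05 52 00 00.
K' ⊕ ipad = 33 64 36 36.
Inner input = 33 64 36 36 ∥ ef.
Inner hash: sum = 51+100+54+54+239 = 498 → 01 f2.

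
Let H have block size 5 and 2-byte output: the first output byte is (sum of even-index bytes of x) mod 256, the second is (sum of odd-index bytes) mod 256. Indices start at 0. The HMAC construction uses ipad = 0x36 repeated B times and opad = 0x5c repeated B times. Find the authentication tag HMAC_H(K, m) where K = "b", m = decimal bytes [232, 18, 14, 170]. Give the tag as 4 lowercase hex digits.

Key "b" = 62 is 1 byte ≤ B = 5; zero-pad to 5 bytes: K' = 62 00 00 00 00.
K' ⊕ ipad = 54 36 36 36 36.  K' ⊕ opad = 3e 5c 5c 5c 5c.
Inner input = (K'⊕ipad) ∥ m = 54 36 36 36 36 ∥ e8 12 0e aa.
Inner hash: even-index sum = 380 mod 256 = 124; odd-index sum = 354 mod 256 = 98 → 7c 62.
Outer input = (K'⊕opad) ∥ inner = 3e 5c 5c 5c 5c ∥ 7c 62.
Outer hash (tag): even-index sum = 344 mod 256 = 88; odd-index sum = 308 mod 256 = 52 → 58 34.

5834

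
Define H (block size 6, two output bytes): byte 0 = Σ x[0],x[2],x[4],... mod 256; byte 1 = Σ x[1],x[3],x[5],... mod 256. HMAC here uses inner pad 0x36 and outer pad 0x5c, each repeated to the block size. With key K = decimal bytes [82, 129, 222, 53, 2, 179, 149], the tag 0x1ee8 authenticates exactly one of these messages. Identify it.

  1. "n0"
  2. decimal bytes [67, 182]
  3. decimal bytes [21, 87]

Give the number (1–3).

Key decimal bytes [82, 129, 222, 53, 2, 179, 149] = 52 81 de 35 02 b3 95 is 7 bytes > B = 6, so hash it first: H(key) = c7 69, then zero-pad to 6 bytes: K' = c7 69 00 00 00 00.
K' ⊕ ipad = f1 5f 36 36 36 36; K' ⊕ opad = 9b 35 5c 5c 5c 5c.
m1: inner = H(f1 5f 36 36 36 36 6e 30) = cb fb; tag = H(9b 35 5c 5c 5c 5c cb fb) = 1ee8 ← matches
m2: inner = H(f1 5f 36 36 36 36 43 b6) = a0 81; tag = H(9b 35 5c 5c 5c 5c a0 81) = f36e
m3: inner = H(f1 5f 36 36 36 36 15 57) = 72 22; tag = H(9b 35 5c 5c 5c 5c 72 22) = c50f

1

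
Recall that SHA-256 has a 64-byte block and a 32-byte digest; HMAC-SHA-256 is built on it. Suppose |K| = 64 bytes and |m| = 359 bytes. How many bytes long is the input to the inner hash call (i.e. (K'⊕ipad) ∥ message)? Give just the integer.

423

Key is 64 ≤ 64 bytes, zero-padded: |K'| = 64.
Inner input = (K'⊕ipad) ∥ m → 64 + 359 = 423 bytes.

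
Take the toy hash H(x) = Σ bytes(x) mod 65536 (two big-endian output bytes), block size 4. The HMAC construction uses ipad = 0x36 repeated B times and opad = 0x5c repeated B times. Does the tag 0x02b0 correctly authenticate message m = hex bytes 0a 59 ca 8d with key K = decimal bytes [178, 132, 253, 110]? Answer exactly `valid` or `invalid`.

Key decimal bytes [178, 132, 253, 110] = b2 84 fd 6e is exactly B = 4 bytes: K' = b2 84 fd 6e.
K' ⊕ ipad = 84 b2 cb 58; K' ⊕ opad = ee d8 a1 32.
Inner hash: sum = 132+178+203+88+10+89+202+141 = 1043 → 04 13.
Outer hash (recomputed tag): sum = 238+216+161+50+4+19 = 688 → 02 b0.
Recomputed tag = 02b0; claimed = 02b0 → match.

valid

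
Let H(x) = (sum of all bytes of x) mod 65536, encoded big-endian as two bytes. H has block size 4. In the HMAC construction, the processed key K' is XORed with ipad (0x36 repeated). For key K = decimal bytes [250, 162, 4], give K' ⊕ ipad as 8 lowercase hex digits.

Key decimal bytes [250, 162, 4] = fa a2 04 is 3 bytes ≤ B = 4; zero-pad to 4 bytes: K' = fa a2 04 00.
XOR each byte with 0x36: fa⊕36=cc, a2⊕36=94, 04⊕36=32, 00⊕36=36.

cc943236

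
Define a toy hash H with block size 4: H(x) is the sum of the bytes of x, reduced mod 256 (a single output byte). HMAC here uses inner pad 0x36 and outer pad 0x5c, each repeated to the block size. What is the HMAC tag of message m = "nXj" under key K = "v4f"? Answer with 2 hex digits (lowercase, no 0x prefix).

20

Key "v4f" = 76 34 66 is 3 bytes ≤ B = 4; zero-pad to 4 bytes: K' = 76 34 66 00.
K' ⊕ ipad = 40 02 50 36.  K' ⊕ opad = 2a 68 3a 5c.
Inner input = (K'⊕ipad) ∥ m = 40 02 50 36 ∥ 6e 58 6a.
Inner hash: sum = 64+2+80+54+110+88+106 = 504; mod 256 = 248 → f8.
Outer input = (K'⊕opad) ∥ inner = 2a 68 3a 5c ∥ f8.
Outer hash (tag): sum = 42+104+58+92+248 = 544; mod 256 = 32 → 20.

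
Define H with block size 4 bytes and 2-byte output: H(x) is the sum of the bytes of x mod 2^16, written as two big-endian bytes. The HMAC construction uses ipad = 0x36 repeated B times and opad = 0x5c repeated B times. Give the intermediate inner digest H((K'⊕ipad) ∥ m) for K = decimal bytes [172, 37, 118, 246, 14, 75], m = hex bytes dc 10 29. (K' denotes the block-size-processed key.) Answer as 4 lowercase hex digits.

Key decimal bytes [172, 37, 118, 246, 14, 75] = ac 25 76 f6 0e 4b is 6 bytes > B = 4, so hash it first: H(key) = 02 96, then zero-pad to 4 bytes: K' = 02 96 00 00.
K' ⊕ ipad = 34 a0 36 36.
Inner input = 34 a0 36 36 ∥ dc 10 29.
Inner hash: sum = 52+160+54+54+220+16+41 = 597 → 02 55.

0255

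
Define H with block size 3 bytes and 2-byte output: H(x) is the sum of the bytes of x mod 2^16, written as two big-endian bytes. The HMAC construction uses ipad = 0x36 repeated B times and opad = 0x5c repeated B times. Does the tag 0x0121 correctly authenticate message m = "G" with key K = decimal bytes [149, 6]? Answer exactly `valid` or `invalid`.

invalid

Key decimal bytes [149, 6] = 95 06 is 2 bytes ≤ B = 3; zero-pad to 3 bytes: K' = 95 06 00.
K' ⊕ ipad = a3 30 36; K' ⊕ opad = c9 5a 5c.
Inner hash: sum = 163+48+54+71 = 336 → 01 50.
Outer hash (recomputed tag): sum = 201+90+92+1+80 = 464 → 01 d0.
Recomputed tag = 01d0; claimed = 0121 → mismatch.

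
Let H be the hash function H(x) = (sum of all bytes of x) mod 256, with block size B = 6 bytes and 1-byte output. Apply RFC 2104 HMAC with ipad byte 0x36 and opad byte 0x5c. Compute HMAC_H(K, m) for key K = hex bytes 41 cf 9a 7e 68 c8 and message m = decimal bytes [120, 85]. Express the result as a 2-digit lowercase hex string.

ed

Key hex bytes 41 cf 9a 7e 68 c8 is exactly B = 6 bytes: K' = 41 cf 9a 7e 68 c8.
K' ⊕ ipad = 77 f9 ac 48 5e fe.  K' ⊕ opad = 1d 93 c6 22 34 94.
Inner input = (K'⊕ipad) ∥ m = 77 f9 ac 48 5e fe ∥ 78 55.
Inner hash: sum = 119+249+172+72+94+254+120+85 = 1165; mod 256 = 141 → 8d.
Outer input = (K'⊕opad) ∥ inner = 1d 93 c6 22 34 94 ∥ 8d.
Outer hash (tag): sum = 29+147+198+34+52+148+141 = 749; mod 256 = 237 → ed.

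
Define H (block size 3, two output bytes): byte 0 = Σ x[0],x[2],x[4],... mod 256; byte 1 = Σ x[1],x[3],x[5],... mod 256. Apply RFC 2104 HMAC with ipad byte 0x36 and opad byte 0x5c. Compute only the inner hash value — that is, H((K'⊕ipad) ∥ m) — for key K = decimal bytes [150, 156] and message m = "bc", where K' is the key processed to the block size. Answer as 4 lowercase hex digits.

390c

Key decimal bytes [150, 156] = 96 9c is 2 bytes ≤ B = 3; zero-pad to 3 bytes: K' = 96 9c 00.
K' ⊕ ipad = a0 aa 36.
Inner input = a0 aa 36 ∥ 62 63.
Inner hash: even-index sum = 313 mod 256 = 57; odd-index sum = 268 mod 256 = 12 → 39 0c.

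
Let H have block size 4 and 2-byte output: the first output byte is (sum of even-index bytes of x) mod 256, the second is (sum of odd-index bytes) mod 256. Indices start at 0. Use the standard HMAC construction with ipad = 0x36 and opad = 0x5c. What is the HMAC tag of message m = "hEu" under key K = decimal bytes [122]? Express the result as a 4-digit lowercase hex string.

e169

Key decimal bytes [122] = 7a is 1 byte ≤ B = 4; zero-pad to 4 bytes: K' = 7a 00 00 00.
K' ⊕ ipad = 4c 36 36 36.  K' ⊕ opad = 26 5c 5c 5c.
Inner input = (K'⊕ipad) ∥ m = 4c 36 36 36 ∥ 68 45 75.
Inner hash: even-index sum = 351 mod 256 = 95; odd-index sum = 177 mod 256 = 177 → 5f b1.
Outer input = (K'⊕opad) ∥ inner = 26 5c 5c 5c ∥ 5f b1.
Outer hash (tag): even-index sum = 225 mod 256 = 225; odd-index sum = 361 mod 256 = 105 → e1 69.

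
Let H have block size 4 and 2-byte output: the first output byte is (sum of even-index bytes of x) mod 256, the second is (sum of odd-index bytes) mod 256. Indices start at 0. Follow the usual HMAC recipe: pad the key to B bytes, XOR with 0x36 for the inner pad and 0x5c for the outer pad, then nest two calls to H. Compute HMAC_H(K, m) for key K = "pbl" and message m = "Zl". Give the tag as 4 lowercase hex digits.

5690

Key "pbl" = 70 62 6c is 3 bytes ≤ B = 4; zero-pad to 4 bytes: K' = 70 62 6c 00.
K' ⊕ ipad = 46 54 5a 36.  K' ⊕ opad = 2c 3e 30 5c.
Inner input = (K'⊕ipad) ∥ m = 46 54 5a 36 ∥ 5a 6c.
Inner hash: even-index sum = 250 mod 256 = 250; odd-index sum = 246 mod 256 = 246 → fa f6.
Outer input = (K'⊕opad) ∥ inner = 2c 3e 30 5c ∥ fa f6.
Outer hash (tag): even-index sum = 342 mod 256 = 86; odd-index sum = 400 mod 256 = 144 → 56 90.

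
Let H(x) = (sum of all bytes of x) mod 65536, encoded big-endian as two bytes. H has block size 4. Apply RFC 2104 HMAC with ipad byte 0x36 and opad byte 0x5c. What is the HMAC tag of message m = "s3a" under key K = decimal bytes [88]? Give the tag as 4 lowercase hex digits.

Key decimal bytes [88] = 58 is 1 byte ≤ B = 4; zero-pad to 4 bytes: K' = 58 00 00 00.
K' ⊕ ipad = 6e 36 36 36.  K' ⊕ opad = 04 5c 5c 5c.
Inner input = (K'⊕ipad) ∥ m = 6e 36 36 36 ∥ 73 33 61.
Inner hash: sum = 110+54+54+54+115+51+97 = 535 → 02 17.
Outer input = (K'⊕opad) ∥ inner = 04 5c 5c 5c ∥ 02 17.
Outer hash (tag): sum = 4+92+92+92+2+23 = 305 → 01 31.

0131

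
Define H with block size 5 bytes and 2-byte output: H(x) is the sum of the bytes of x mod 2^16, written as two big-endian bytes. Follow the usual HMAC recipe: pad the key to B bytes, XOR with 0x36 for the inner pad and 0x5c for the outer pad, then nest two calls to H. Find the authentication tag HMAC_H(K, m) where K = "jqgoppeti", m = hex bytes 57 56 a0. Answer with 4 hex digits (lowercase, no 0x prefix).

Key "jqgoppeti" = 6a 71 67 6f 70 70 65 74 69 is 9 bytes > B = 5, so hash it first: H(key) = 03 d3, then zero-pad to 5 bytes: K' = 03 d3 00 00 00.
K' ⊕ ipad = 35 e5 36 36 36.  K' ⊕ opad = 5f 8f 5c 5c 5c.
Inner input = (K'⊕ipad) ∥ m = 35 e5 36 36 36 ∥ 57 56 a0.
Inner hash: sum = 53+229+54+54+54+87+86+160 = 777 → 03 09.
Outer input = (K'⊕opad) ∥ inner = 5f 8f 5c 5c 5c ∥ 03 09.
Outer hash (tag): sum = 95+143+92+92+92+3+9 = 526 → 02 0e.

020e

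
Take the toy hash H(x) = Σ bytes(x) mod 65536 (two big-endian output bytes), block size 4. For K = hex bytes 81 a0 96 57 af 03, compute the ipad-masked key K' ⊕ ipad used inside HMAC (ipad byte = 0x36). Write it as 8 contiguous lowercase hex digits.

34f63636

Key hex bytes 81 a0 96 57 af 03 is 6 bytes > B = 4, so hash it first: H(key) = 02 c0, then zero-pad to 4 bytes: K' = 02 c0 00 00.
XOR each byte with 0x36: 02⊕36=34, c0⊕36=f6, 00⊕36=36, 00⊕36=36.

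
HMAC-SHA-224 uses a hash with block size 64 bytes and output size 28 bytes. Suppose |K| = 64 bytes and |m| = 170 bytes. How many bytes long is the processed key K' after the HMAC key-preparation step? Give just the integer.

Key is 64 ≤ 64 bytes, zero-padded: |K'| = 64.

64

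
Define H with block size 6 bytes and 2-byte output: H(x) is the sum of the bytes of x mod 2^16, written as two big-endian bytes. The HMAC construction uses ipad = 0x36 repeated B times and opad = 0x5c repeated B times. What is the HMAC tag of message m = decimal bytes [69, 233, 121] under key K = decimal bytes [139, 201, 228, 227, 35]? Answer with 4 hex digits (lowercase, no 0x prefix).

Key decimal bytes [139, 201, 228, 227, 35] = 8b c9 e4 e3 23 is 5 bytes ≤ B = 6; zero-pad to 6 bytes: K' = 8b c9 e4 e3 23 00.
K' ⊕ ipad = bd ff d2 d5 15 36.  K' ⊕ opad = d7 95 b8 bf 7f 5c.
Inner input = (K'⊕ipad) ∥ m = bd ff d2 d5 15 36 ∥ 45 e9 79.
Inner hash: sum = 189+255+210+213+21+54+69+233+121 = 1365 → 05 55.
Outer input = (K'⊕opad) ∥ inner = d7 95 b8 bf 7f 5c ∥ 05 55.
Outer hash (tag): sum = 215+149+184+191+127+92+5+85 = 1048 → 04 18.

0418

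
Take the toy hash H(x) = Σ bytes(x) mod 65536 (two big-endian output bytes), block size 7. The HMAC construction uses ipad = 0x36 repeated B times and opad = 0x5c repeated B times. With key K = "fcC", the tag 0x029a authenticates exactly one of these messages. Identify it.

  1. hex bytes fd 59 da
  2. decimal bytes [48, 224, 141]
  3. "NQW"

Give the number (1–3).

Key "fcC" = 66 63 43 is 3 bytes ≤ B = 7; zero-pad to 7 bytes: K' = 66 63 43 00 00 00 00.
K' ⊕ ipad = 50 55 75 36 36 36 36; K' ⊕ opad = 3a 3f 1f 5c 5c 5c 5c.
m1: inner = H(50 55 75 36 36 36 36 fd 59 da) = 04 22; tag = H(3a 3f 1f 5c 5c 5c 5c 04 22) = 022e
m2: inner = H(50 55 75 36 36 36 36 30 e0 8d) = 03 8f; tag = H(3a 3f 1f 5c 5c 5c 5c 03 8f) = 029a ← matches
m3: inner = H(50 55 75 36 36 36 36 4e 51 57) = 02 e8; tag = H(3a 3f 1f 5c 5c 5c 5c 02 e8) = 02f2

2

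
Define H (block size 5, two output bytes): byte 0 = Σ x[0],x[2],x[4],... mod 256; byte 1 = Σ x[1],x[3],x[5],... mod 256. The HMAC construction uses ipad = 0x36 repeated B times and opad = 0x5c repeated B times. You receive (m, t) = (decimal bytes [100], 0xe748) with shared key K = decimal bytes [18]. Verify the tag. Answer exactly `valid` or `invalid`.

invalid

Key decimal bytes [18] = 12 is 1 byte ≤ B = 5; zero-pad to 5 bytes: K' = 12 00 00 00 00.
K' ⊕ ipad = 24 36 36 36 36; K' ⊕ opad = 4e 5c 5c 5c 5c.
Inner hash: even-index sum = 144 mod 256 = 144; odd-index sum = 208 mod 256 = 208 → 90 d0.
Outer hash (recomputed tag): even-index sum = 470 mod 256 = 214; odd-index sum = 328 mod 256 = 72 → d6 48.
Recomputed tag = d648; claimed = e748 → mismatch.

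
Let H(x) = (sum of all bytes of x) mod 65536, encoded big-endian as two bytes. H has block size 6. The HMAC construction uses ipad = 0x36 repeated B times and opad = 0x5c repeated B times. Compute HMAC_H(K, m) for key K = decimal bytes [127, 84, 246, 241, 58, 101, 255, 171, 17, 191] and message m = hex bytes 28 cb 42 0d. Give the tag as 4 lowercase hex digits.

028d

Key decimal bytes [127, 84, 246, 241, 58, 101, 255, 171, 17, 191] = 7f 54 f6 f1 3a 65 ff ab 11 bf is 10 bytes > B = 6, so hash it first: H(key) = 05 d3, then zero-pad to 6 bytes: K' = 05 d3 00 00 00 00.
K' ⊕ ipad = 33 e5 36 36 36 36.  K' ⊕ opad = 59 8f 5c 5c 5c 5c.
Inner input = (K'⊕ipad) ∥ m = 33 e5 36 36 36 36 ∥ 28 cb 42 0d.
Inner hash: sum = 51+229+54+54+54+54+40+203+66+13 = 818 → 03 32.
Outer input = (K'⊕opad) ∥ inner = 59 8f 5c 5c 5c 5c ∥ 03 32.
Outer hash (tag): sum = 89+143+92+92+92+92+3+50 = 653 → 02 8d.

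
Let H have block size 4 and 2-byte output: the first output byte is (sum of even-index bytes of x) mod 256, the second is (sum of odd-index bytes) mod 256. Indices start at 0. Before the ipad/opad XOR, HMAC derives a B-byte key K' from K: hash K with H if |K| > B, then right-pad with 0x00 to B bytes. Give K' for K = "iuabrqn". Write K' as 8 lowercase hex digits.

|K| = 7 > B = 4, so first hash the key.
H(K): even-index sum = 426 mod 256 = 170; odd-index sum = 328 mod 256 = 72 → aa 48.
Zero-pad H(K) = aa 48 to 4 bytes: K' = aa 48 00 00.

aa480000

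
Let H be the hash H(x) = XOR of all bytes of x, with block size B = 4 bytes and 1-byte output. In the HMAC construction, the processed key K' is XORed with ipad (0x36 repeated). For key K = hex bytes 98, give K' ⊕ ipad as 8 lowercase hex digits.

ae363636

Key hex bytes 98 is 1 byte ≤ B = 4; zero-pad to 4 bytes: K' = 98 00 00 00.
XOR each byte with 0x36: 98⊕36=ae, 00⊕36=36, 00⊕36=36, 00⊕36=36.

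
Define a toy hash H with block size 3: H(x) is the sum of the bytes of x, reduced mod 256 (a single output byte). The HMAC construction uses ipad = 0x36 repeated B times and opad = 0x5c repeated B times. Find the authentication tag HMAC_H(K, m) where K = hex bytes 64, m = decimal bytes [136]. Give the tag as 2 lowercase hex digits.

Key hex bytes 64 is 1 byte ≤ B = 3; zero-pad to 3 bytes: K' = 64 00 00.
K' ⊕ ipad = 52 36 36.  K' ⊕ opad = 38 5c 5c.
Inner input = (K'⊕ipad) ∥ m = 52 36 36 ∥ 88.
Inner hash: sum = 82+54+54+136 = 326; mod 256 = 70 → 46.
Outer input = (K'⊕opad) ∥ inner = 38 5c 5c ∥ 46.
Outer hash (tag): sum = 56+92+92+70 = 310; mod 256 = 54 → 36.

36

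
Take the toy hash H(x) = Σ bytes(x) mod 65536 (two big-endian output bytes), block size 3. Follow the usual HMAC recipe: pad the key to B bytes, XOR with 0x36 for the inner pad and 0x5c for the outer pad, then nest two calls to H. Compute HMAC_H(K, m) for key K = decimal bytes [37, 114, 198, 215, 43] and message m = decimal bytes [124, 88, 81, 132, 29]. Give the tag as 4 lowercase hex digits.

0158

Key decimal bytes [37, 114, 198, 215, 43] = 25 72 c6 d7 2b is 5 bytes > B = 3, so hash it first: H(key) = 02 5f, then zero-pad to 3 bytes: K' = 02 5f 00.
K' ⊕ ipad = 34 69 36.  K' ⊕ opad = 5e 03 5c.
Inner input = (K'⊕ipad) ∥ m = 34 69 36 ∥ 7c 58 51 84 1d.
Inner hash: sum = 52+105+54+124+88+81+132+29 = 665 → 02 99.
Outer input = (K'⊕opad) ∥ inner = 5e 03 5c ∥ 02 99.
Outer hash (tag): sum = 94+3+92+2+153 = 344 → 01 58.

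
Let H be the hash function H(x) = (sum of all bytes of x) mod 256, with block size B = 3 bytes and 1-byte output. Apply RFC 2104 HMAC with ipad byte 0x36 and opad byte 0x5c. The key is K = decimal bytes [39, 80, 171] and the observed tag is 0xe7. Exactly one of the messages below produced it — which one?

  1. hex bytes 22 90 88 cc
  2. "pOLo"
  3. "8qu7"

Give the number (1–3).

3

Key decimal bytes [39, 80, 171] = 27 50 ab is exactly B = 3 bytes: K' = 27 50 ab.
K' ⊕ ipad = 11 66 9d; K' ⊕ opad = 7b 0c f7.
m1: inner = H(11 66 9d 22 90 88 cc) = 1a; tag = H(7b 0c f7 1a) = 98
m2: inner = H(11 66 9d 70 4f 4c 6f) = 8e; tag = H(7b 0c f7 8e) = 0c
m3: inner = H(11 66 9d 38 71 75 37) = 69; tag = H(7b 0c f7 69) = e7 ← matches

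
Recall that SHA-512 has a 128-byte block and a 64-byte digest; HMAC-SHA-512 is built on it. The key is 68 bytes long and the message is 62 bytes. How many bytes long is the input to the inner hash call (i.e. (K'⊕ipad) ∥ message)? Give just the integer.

Key is 68 ≤ 128 bytes, zero-padded: |K'| = 128.
Inner input = (K'⊕ipad) ∥ m → 128 + 62 = 190 bytes.

190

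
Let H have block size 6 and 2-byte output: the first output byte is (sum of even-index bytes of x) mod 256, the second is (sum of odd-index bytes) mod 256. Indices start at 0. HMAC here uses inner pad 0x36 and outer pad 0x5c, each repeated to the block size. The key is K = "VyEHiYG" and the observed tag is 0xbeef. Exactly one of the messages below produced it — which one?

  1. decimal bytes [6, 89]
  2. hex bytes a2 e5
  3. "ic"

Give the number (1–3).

1

Key "VyEHiYG" = 56 79 45 48 69 59 47 is 7 bytes > B = 6, so hash it first: H(key) = 4b 1a, then zero-pad to 6 bytes: K' = 4b 1a 00 00 00 00.
K' ⊕ ipad = 7d 2c 36 36 36 36; K' ⊕ opad = 17 46 5c 5c 5c 5c.
m1: inner = H(7d 2c 36 36 36 36 06 59) = ef f1; tag = H(17 46 5c 5c 5c 5c ef f1) = beef ← matches
m2: inner = H(7d 2c 36 36 36 36 a2 e5) = 8b 7d; tag = H(17 46 5c 5c 5c 5c 8b 7d) = 5a7b
m3: inner = H(7d 2c 36 36 36 36 69 63) = 52 fb; tag = H(17 46 5c 5c 5c 5c 52 fb) = 21f9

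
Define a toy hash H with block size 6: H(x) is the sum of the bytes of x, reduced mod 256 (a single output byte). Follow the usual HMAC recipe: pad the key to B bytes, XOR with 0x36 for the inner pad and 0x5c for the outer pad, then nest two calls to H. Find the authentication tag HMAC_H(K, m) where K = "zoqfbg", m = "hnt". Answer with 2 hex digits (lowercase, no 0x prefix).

Key "zoqfbg" = 7a 6f 71 66 62 67 is exactly B = 6 bytes: K' = 7a 6f 71 66 62 67.
K' ⊕ ipad = 4c 59 47 50 54 51.  K' ⊕ opad = 26 33 2d 3a 3e 3b.
Inner input = (K'⊕ipad) ∥ m = 4c 59 47 50 54 51 ∥ 68 6e 74.
Inner hash: sum = 76+89+71+80+84+81+104+110+116 = 811; mod 256 = 43 → 2b.
Outer input = (K'⊕opad) ∥ inner = 26 33 2d 3a 3e 3b ∥ 2b.
Outer hash (tag): sum = 38+51+45+58+62+59+43 = 356; mod 256 = 100 → 64.

64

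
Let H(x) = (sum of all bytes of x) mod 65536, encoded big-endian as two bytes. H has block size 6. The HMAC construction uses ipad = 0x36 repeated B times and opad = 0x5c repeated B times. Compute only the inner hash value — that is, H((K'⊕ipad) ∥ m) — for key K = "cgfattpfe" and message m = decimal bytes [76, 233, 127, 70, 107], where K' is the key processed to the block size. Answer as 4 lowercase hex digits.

Key "cgfattpfe" = 63 67 66 61 74 74 70 66 65 is 9 bytes > B = 6, so hash it first: H(key) = 03 b4, then zero-pad to 6 bytes: K' = 03 b4 00 00 00 00.
K' ⊕ ipad = 35 82 36 36 36 36.
Inner input = 35 82 36 36 36 36 ∥ 4c e9 7f 46 6b.
Inner hash: sum = 53+130+54+54+54+54+76+233+127+70+107 = 1012 → 03 f4.

03f4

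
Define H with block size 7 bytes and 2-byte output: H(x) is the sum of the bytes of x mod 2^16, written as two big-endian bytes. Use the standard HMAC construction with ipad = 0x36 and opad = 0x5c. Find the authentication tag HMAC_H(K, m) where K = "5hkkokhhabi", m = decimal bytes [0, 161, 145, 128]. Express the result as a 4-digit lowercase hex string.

Key "5hkkokhhabi" = 35 68 6b 6b 6f 6b 68 68 61 62 69 is 11 bytes > B = 7, so hash it first: H(key) = 04 49, then zero-pad to 7 bytes: K' = 04 49 00 00 00 00 00.
K' ⊕ ipad = 32 7f 36 36 36 36 36.  K' ⊕ opad = 58 15 5c 5c 5c 5c 5c.
Inner input = (K'⊕ipad) ∥ m = 32 7f 36 36 36 36 36 ∥ 00 a1 91 80.
Inner hash: sum = 50+127+54+54+54+54+54+0+161+145+128 = 881 → 03 71.
Outer input = (K'⊕opad) ∥ inner = 58 15 5c 5c 5c 5c 5c ∥ 03 71.
Outer hash (tag): sum = 88+21+92+92+92+92+92+3+113 = 685 → 02 ad.

02ad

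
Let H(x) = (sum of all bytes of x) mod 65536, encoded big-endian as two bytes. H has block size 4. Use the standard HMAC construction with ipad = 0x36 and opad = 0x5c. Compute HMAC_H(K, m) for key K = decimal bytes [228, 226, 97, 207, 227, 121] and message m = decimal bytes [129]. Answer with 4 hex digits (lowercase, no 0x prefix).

Key decimal bytes [228, 226, 97, 207, 227, 121] = e4 e2 61 cf e3 79 is 6 bytes > B = 4, so hash it first: H(key) = 04 52, then zero-pad to 4 bytes: K' = 04 52 00 00.
K' ⊕ ipad = 32 64 36 36.  K' ⊕ opad = 58 0e 5c 5c.
Inner input = (K'⊕ipad) ∥ m = 32 64 36 36 ∥ 81.
Inner hash: sum = 50+100+54+54+129 = 387 → 01 83.
Outer input = (K'⊕opad) ∥ inner = 58 0e 5c 5c ∥ 01 83.
Outer hash (tag): sum = 88+14+92+92+1+131 = 418 → 01 a2.

01a2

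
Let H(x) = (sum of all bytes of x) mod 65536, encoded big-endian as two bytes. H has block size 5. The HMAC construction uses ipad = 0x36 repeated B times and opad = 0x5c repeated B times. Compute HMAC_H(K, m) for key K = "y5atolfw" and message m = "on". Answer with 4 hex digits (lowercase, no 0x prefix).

029c

Key "y5atolfw" = 79 35 61 74 6f 6c 66 77 is 8 bytes > B = 5, so hash it first: H(key) = 03 3b, then zero-pad to 5 bytes: K' = 03 3b 00 00 00.
K' ⊕ ipad = 35 0d 36 36 36.  K' ⊕ opad = 5f 67 5c 5c 5c.
Inner input = (K'⊕ipad) ∥ m = 35 0d 36 36 36 ∥ 6f 6e.
Inner hash: sum = 53+13+54+54+54+111+110 = 449 → 01 c1.
Outer input = (K'⊕opad) ∥ inner = 5f 67 5c 5c 5c ∥ 01 c1.
Outer hash (tag): sum = 95+103+92+92+92+1+193 = 668 → 02 9c.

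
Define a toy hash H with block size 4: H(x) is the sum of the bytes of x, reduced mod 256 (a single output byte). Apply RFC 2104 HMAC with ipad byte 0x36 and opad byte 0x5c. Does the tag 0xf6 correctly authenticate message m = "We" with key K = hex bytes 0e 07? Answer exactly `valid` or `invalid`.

valid

Key hex bytes 0e 07 is 2 bytes ≤ B = 4; zero-pad to 4 bytes: K' = 0e 07 00 00.
K' ⊕ ipad = 38 31 36 36; K' ⊕ opad = 52 5b 5c 5c.
Inner hash: sum = 56+49+54+54+87+101 = 401; mod 256 = 145 → 91.
Outer hash (recomputed tag): sum = 82+91+92+92+145 = 502; mod 256 = 246 → f6.
Recomputed tag = f6; claimed = f6 → match.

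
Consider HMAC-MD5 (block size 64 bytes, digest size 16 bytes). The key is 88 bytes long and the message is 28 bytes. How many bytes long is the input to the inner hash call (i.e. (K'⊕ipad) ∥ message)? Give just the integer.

92

Key is 88 > 64 bytes, so it is hashed to 16 bytes then zero-padded to 64: |K'| = 64.
Inner input = (K'⊕ipad) ∥ m → 64 + 28 = 92 bytes.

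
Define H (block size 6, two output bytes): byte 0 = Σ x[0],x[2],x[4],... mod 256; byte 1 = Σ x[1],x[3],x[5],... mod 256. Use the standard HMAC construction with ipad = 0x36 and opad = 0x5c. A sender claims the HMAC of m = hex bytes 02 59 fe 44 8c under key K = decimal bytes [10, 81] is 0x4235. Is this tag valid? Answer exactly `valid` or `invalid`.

valid

Key decimal bytes [10, 81] = 0a 51 is 2 bytes ≤ B = 6; zero-pad to 6 bytes: K' = 0a 51 00 00 00 00.
K' ⊕ ipad = 3c 67 36 36 36 36; K' ⊕ opad = 56 0d 5c 5c 5c 5c.
Inner hash: even-index sum = 564 mod 256 = 52; odd-index sum = 368 mod 256 = 112 → 34 70.
Outer hash (recomputed tag): even-index sum = 322 mod 256 = 66; odd-index sum = 309 mod 256 = 53 → 42 35.
Recomputed tag = 4235; claimed = 4235 → match.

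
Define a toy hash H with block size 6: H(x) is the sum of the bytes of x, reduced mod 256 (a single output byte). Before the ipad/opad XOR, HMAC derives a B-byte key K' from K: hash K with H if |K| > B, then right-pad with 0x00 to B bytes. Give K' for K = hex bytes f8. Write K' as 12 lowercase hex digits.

Key hex bytes f8 is 1 byte ≤ B = 6; zero-pad to 6 bytes: K' = f8 00 00 00 00 00.

f80000000000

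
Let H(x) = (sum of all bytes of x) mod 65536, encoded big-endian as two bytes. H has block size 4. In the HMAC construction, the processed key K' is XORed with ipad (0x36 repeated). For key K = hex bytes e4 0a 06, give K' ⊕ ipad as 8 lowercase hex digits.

Key hex bytes e4 0a 06 is 3 bytes ≤ B = 4; zero-pad to 4 bytes: K' = e4 0a 06 00.
XOR each byte with 0x36: e4⊕36=d2, 0a⊕36=3c, 06⊕36=30, 00⊕36=36.

d23c3036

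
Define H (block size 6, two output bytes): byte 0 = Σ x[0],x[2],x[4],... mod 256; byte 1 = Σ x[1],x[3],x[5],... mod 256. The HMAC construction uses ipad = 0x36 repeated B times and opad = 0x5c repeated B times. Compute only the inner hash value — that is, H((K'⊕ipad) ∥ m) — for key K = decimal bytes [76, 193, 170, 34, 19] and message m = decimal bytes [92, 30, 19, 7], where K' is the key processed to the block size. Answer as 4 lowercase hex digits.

aa66

Key decimal bytes [76, 193, 170, 34, 19] = 4c c1 aa 22 13 is 5 bytes ≤ B = 6; zero-pad to 6 bytes: K' = 4c c1 aa 22 13 00.
K' ⊕ ipad = 7a f7 9c 14 25 36.
Inner input = 7a f7 9c 14 25 36 ∥ 5c 1e 13 07.
Inner hash: even-index sum = 426 mod 256 = 170; odd-index sum = 358 mod 256 = 102 → aa 66.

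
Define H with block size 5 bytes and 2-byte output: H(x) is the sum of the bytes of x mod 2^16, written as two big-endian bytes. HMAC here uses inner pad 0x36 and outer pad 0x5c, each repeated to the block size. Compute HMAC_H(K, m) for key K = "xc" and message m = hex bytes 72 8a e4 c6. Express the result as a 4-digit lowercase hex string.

0265

Key "xc" = 78 63 is 2 bytes ≤ B = 5; zero-pad to 5 bytes: K' = 78 63 00 00 00.
K' ⊕ ipad = 4e 55 36 36 36.  K' ⊕ opad = 24 3f 5c 5c 5c.
Inner input = (K'⊕ipad) ∥ m = 4e 55 36 36 36 ∥ 72 8a e4 c6.
Inner hash: sum = 78+85+54+54+54+114+138+228+198 = 1003 → 03 eb.
Outer input = (K'⊕opad) ∥ inner = 24 3f 5c 5c 5c ∥ 03 eb.
Outer hash (tag): sum = 36+63+92+92+92+3+235 = 613 → 02 65.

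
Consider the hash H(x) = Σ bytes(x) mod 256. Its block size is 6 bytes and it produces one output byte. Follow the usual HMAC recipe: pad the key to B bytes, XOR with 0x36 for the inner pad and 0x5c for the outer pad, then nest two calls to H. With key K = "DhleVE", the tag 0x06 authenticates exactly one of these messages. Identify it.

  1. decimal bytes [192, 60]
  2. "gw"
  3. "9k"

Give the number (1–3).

2

Key "DhleVE" = 44 68 6c 65 56 45 is exactly B = 6 bytes: K' = 44 68 6c 65 56 45.
K' ⊕ ipad = 72 5e 5a 53 60 73; K' ⊕ opad = 18 34 30 39 0a 19.
m1: inner = H(72 5e 5a 53 60 73 c0 3c) = 4c; tag = H(18 34 30 39 0a 19 4c) = 24
m2: inner = H(72 5e 5a 53 60 73 67 77) = 2e; tag = H(18 34 30 39 0a 19 2e) = 06 ← matches
m3: inner = H(72 5e 5a 53 60 73 39 6b) = f4; tag = H(18 34 30 39 0a 19 f4) = cc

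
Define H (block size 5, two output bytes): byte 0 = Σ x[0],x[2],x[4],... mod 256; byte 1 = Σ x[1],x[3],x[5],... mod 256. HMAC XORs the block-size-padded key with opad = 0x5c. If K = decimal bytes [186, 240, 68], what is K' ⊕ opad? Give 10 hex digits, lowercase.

e6ac185c5c

Key decimal bytes [186, 240, 68] = ba f0 44 is 3 bytes ≤ B = 5; zero-pad to 5 bytes: K' = ba f0 44 00 00.
XOR each byte with 0x5c: ba⊕5c=e6, f0⊕5c=ac, 44⊕5c=18, 00⊕5c=5c, 00⊕5c=5c.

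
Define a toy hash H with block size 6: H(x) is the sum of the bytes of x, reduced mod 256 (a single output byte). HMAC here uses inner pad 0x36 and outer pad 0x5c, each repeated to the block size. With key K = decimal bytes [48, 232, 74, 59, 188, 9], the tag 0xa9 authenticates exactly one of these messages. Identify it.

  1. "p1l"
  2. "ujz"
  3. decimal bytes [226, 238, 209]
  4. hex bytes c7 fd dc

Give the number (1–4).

3

Key decimal bytes [48, 232, 74, 59, 188, 9] = 30 e8 4a 3b bc 09 is exactly B = 6 bytes: K' = 30 e8 4a 3b bc 09.
K' ⊕ ipad = 06 de 7c 0d 8a 3f; K' ⊕ opad = 6c b4 16 67 e0 55.
m1: inner = H(06 de 7c 0d 8a 3f 70 31 6c) = 43; tag = H(6c b4 16 67 e0 55 43) = 15
m2: inner = H(06 de 7c 0d 8a 3f 75 6a 7a) = 8f; tag = H(6c b4 16 67 e0 55 8f) = 61
m3: inner = H(06 de 7c 0d 8a 3f e2 ee d1) = d7; tag = H(6c b4 16 67 e0 55 d7) = a9 ← matches
m4: inner = H(06 de 7c 0d 8a 3f c7 fd dc) = d6; tag = H(6c b4 16 67 e0 55 d6) = a8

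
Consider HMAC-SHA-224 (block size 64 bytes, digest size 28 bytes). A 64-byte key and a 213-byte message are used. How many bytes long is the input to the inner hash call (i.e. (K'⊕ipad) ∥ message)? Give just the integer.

Key is 64 ≤ 64 bytes, zero-padded: |K'| = 64.
Inner input = (K'⊕ipad) ∥ m → 64 + 213 = 277 bytes.

277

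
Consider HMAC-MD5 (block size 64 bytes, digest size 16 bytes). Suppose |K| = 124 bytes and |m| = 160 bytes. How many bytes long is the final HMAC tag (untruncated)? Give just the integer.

16

The tag is one MD5 digest: 16 bytes.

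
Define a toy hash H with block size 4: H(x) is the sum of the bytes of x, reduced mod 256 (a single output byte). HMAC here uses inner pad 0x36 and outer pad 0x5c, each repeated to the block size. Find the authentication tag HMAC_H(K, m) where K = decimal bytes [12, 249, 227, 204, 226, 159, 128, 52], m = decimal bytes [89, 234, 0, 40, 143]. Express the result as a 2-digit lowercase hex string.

Key decimal bytes [12, 249, 227, 204, 226, 159, 128, 52] = 0c f9 e3 cc e2 9f 80 34 is 8 bytes > B = 4, so hash it first: H(key) = e9, then zero-pad to 4 bytes: K' = e9 00 00 00.
K' ⊕ ipad = df 36 36 36.  K' ⊕ opad = b5 5c 5c 5c.
Inner input = (K'⊕ipad) ∥ m = df 36 36 36 ∥ 59 ea 00 28 8f.
Inner hash: sum = 223+54+54+54+89+234+0+40+143 = 891; mod 256 = 123 → 7b.
Outer input = (K'⊕opad) ∥ inner = b5 5c 5c 5c ∥ 7b.
Outer hash (tag): sum = 181+92+92+92+123 = 580; mod 256 = 68 → 44.

44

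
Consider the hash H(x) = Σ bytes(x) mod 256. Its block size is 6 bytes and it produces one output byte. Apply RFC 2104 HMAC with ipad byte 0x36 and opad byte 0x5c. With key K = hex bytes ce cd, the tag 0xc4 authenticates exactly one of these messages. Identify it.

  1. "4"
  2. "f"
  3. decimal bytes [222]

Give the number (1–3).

Key hex bytes ce cd is 2 bytes ≤ B = 6; zero-pad to 6 bytes: K' = ce cd 00 00 00 00.
K' ⊕ ipad = f8 fb 36 36 36 36; K' ⊕ opad = 92 91 5c 5c 5c 5c.
m1: inner = H(f8 fb 36 36 36 36 34) = ff; tag = H(92 91 5c 5c 5c 5c ff) = 92
m2: inner = H(f8 fb 36 36 36 36 66) = 31; tag = H(92 91 5c 5c 5c 5c 31) = c4 ← matches
m3: inner = H(f8 fb 36 36 36 36 de) = a9; tag = H(92 91 5c 5c 5c 5c a9) = 3c

2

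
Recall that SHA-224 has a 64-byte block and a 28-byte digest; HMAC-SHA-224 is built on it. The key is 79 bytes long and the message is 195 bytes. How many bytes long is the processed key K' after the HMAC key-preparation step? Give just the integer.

Key is 79 > 64 bytes, so it is hashed to 28 bytes then zero-padded to 64: |K'| = 64.

64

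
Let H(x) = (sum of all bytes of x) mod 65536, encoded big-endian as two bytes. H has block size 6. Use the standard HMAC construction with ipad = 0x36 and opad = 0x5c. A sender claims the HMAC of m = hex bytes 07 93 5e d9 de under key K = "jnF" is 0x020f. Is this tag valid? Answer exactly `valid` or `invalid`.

Key "jnF" = 6a 6e 46 is 3 bytes ≤ B = 6; zero-pad to 6 bytes: K' = 6a 6e 46 00 00 00.
K' ⊕ ipad = 5c 58 70 36 36 36; K' ⊕ opad = 36 32 1a 5c 5c 5c.
Inner hash: sum = 92+88+112+54+54+54+7+147+94+217+222 = 1141 → 04 75.
Outer hash (recomputed tag): sum = 54+50+26+92+92+92+4+117 = 527 → 02 0f.
Recomputed tag = 020f; claimed = 020f → match.

valid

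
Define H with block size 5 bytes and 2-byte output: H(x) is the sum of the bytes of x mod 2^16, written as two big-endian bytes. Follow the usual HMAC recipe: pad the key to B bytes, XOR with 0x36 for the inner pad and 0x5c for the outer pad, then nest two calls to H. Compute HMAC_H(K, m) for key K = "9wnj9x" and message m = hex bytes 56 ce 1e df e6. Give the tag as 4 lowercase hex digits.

02c6

Key "9wnj9x" = 39 77 6e 6a 39 78 is 6 bytes > B = 5, so hash it first: H(key) = 02 39, then zero-pad to 5 bytes: K' = 02 39 00 00 00.
K' ⊕ ipad = 34 0f 36 36 36.  K' ⊕ opad = 5e 65 5c 5c 5c.
Inner input = (K'⊕ipad) ∥ m = 34 0f 36 36 36 ∥ 56 ce 1e df e6.
Inner hash: sum = 52+15+54+54+54+86+206+30+223+230 = 1004 → 03 ec.
Outer input = (K'⊕opad) ∥ inner = 5e 65 5c 5c 5c ∥ 03 ec.
Outer hash (tag): sum = 94+101+92+92+92+3+236 = 710 → 02 c6.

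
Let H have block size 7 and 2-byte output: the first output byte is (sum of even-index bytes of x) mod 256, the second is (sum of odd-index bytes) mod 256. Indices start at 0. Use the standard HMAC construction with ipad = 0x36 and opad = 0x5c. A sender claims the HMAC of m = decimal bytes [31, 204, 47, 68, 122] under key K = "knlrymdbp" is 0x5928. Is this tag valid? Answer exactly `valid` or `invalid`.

Key "knlrymdbp" = 6b 6e 6c 72 79 6d 64 62 70 is 9 bytes > B = 7, so hash it first: H(key) = 24 af, then zero-pad to 7 bytes: K' = 24 af 00 00 00 00 00.
K' ⊕ ipad = 12 99 36 36 36 36 36; K' ⊕ opad = 78 f3 5c 5c 5c 5c 5c.
Inner hash: even-index sum = 452 mod 256 = 196; odd-index sum = 461 mod 256 = 205 → c4 cd.
Outer hash (recomputed tag): even-index sum = 601 mod 256 = 89; odd-index sum = 623 mod 256 = 111 → 59 6f.
Recomputed tag = 596f; claimed = 5928 → mismatch.

invalid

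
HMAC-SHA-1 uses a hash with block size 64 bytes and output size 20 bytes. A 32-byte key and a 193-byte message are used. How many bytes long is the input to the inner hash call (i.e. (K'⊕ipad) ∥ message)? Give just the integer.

Key is 32 ≤ 64 bytes, zero-padded: |K'| = 64.
Inner input = (K'⊕ipad) ∥ m → 64 + 193 = 257 bytes.

257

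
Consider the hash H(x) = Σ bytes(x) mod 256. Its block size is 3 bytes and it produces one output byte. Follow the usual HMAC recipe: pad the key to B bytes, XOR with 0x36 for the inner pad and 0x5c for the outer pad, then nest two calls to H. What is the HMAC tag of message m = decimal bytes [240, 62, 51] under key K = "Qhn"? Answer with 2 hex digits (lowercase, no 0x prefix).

Key "Qhn" = 51 68 6e is exactly B = 3 bytes: K' = 51 68 6e.
K' ⊕ ipad = 67 5e 58.  K' ⊕ opad = 0d 34 32.
Inner input = (K'⊕ipad) ∥ m = 67 5e 58 ∥ f0 3e 33.
Inner hash: sum = 103+94+88+240+62+51 = 638; mod 256 = 126 → 7e.
Outer input = (K'⊕opad) ∥ inner = 0d 34 32 ∥ 7e.
Outer hash (tag): sum = 13+52+50+126 = 241 → f1.

f1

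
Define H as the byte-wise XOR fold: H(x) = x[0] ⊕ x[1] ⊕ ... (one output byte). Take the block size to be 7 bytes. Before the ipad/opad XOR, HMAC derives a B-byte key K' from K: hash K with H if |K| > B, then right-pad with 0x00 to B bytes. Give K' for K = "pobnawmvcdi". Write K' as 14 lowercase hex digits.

70000000000000

|K| = 11 > B = 7, so first hash the key.
H(K): XOR 70⊕6f⊕62⊕6e⊕61⊕77⊕6d⊕76⊕63⊕64⊕69 = 70.
Zero-pad H(K) = 70 to 7 bytes: K' = 70 00 00 00 00 00 00.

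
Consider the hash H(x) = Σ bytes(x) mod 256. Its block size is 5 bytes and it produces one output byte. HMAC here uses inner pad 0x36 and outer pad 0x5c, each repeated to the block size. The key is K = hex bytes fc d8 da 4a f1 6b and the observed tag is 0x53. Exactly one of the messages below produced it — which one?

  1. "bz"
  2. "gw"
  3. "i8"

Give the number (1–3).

3

Key hex bytes fc d8 da 4a f1 6b is 6 bytes > B = 5, so hash it first: H(key) = 54, then zero-pad to 5 bytes: K' = 54 00 00 00 00.
K' ⊕ ipad = 62 36 36 36 36; K' ⊕ opad = 08 5c 5c 5c 5c.
m1: inner = H(62 36 36 36 36 62 7a) = 16; tag = H(08 5c 5c 5c 5c 16) = 8e
m2: inner = H(62 36 36 36 36 67 77) = 18; tag = H(08 5c 5c 5c 5c 18) = 90
m3: inner = H(62 36 36 36 36 69 38) = db; tag = H(08 5c 5c 5c 5c db) = 53 ← matches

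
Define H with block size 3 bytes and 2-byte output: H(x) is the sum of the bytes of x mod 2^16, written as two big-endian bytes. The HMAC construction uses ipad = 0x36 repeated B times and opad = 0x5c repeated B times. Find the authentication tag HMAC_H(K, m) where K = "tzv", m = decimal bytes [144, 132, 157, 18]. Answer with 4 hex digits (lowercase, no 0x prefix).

010b

Key "tzv" = 74 7a 76 is exactly B = 3 bytes: K' = 74 7a 76.
K' ⊕ ipad = 42 4c 40.  K' ⊕ opad = 28 26 2a.
Inner input = (K'⊕ipad) ∥ m = 42 4c 40 ∥ 90 84 9d 12.
Inner hash: sum = 66+76+64+144+132+157+18 = 657 → 02 91.
Outer input = (K'⊕opad) ∥ inner = 28 26 2a ∥ 02 91.
Outer hash (tag): sum = 40+38+42+2+145 = 267 → 01 0b.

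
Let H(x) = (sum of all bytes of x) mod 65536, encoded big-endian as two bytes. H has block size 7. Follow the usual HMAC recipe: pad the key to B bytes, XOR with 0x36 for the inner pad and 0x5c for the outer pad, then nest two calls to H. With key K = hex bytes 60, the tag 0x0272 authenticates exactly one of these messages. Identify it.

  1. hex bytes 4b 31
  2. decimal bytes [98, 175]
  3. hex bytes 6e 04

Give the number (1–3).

3

Key hex bytes 60 is 1 byte ≤ B = 7; zero-pad to 7 bytes: K' = 60 00 00 00 00 00 00.
K' ⊕ ipad = 56 36 36 36 36 36 36; K' ⊕ opad = 3c 5c 5c 5c 5c 5c 5c.
m1: inner = H(56 36 36 36 36 36 36 4b 31) = 02 16; tag = H(3c 5c 5c 5c 5c 5c 5c 02 16) = 027c
m2: inner = H(56 36 36 36 36 36 36 62 af) = 02 ab; tag = H(3c 5c 5c 5c 5c 5c 5c 02 ab) = 0311
m3: inner = H(56 36 36 36 36 36 36 6e 04) = 02 0c; tag = H(3c 5c 5c 5c 5c 5c 5c 02 0c) = 0272 ← matches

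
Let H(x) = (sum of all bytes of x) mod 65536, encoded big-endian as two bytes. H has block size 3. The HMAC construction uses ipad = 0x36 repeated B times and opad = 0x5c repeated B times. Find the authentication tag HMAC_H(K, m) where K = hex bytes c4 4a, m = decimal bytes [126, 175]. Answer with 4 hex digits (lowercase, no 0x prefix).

Key hex bytes c4 4a is 2 bytes ≤ B = 3; zero-pad to 3 bytes: K' = c4 4a 00.
K' ⊕ ipad = f2 7c 36.  K' ⊕ opad = 98 16 5c.
Inner input = (K'⊕ipad) ∥ m = f2 7c 36 ∥ 7e af.
Inner hash: sum = 242+124+54+126+175 = 721 → 02 d1.
Outer input = (K'⊕opad) ∥ inner = 98 16 5c ∥ 02 d1.
Outer hash (tag): sum = 152+22+92+2+209 = 477 → 01 dd.

01dd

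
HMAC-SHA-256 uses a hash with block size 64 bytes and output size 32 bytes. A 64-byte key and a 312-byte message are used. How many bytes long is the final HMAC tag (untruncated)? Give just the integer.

32

The tag is one SHA-256 digest: 32 bytes.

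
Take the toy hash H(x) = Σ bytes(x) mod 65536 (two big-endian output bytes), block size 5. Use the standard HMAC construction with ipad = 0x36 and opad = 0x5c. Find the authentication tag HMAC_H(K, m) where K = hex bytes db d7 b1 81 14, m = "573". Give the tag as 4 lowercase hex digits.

03f4

Key hex bytes db d7 b1 81 14 is exactly B = 5 bytes: K' = db d7 b1 81 14.
K' ⊕ ipad = ed e1 87 b7 22.  K' ⊕ opad = 87 8b ed dd 48.
Inner input = (K'⊕ipad) ∥ m = ed e1 87 b7 22 ∥ 35 37 33.
Inner hash: sum = 237+225+135+183+34+53+55+51 = 973 → 03 cd.
Outer input = (K'⊕opad) ∥ inner = 87 8b ed dd 48 ∥ 03 cd.
Outer hash (tag): sum = 135+139+237+221+72+3+205 = 1012 → 03 f4.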